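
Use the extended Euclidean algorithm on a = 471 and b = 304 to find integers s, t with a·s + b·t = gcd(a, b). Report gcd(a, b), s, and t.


Euclidean algorithm on (471, 304) — divide until remainder is 0:
  471 = 1 · 304 + 167
  304 = 1 · 167 + 137
  167 = 1 · 137 + 30
  137 = 4 · 30 + 17
  30 = 1 · 17 + 13
  17 = 1 · 13 + 4
  13 = 3 · 4 + 1
  4 = 4 · 1 + 0
gcd(471, 304) = 1.
Track Bezout coefficients alongside the remainders: start with r₀ = 471 = a·1 + b·0 (s = 1, t = 0) and r₁ = 304 = a·0 + b·1 (s = 0, t = 1); each new remainder r_{k+1} = r_{k-1} − q_k·r_k inherits s_{k+1} = s_{k-1} − q_k·s_k, t_{k+1} = t_{k-1} − q_k·t_k, so r_k = a·s_k + b·t_k at every step:
  q = 1: r = 167, s = 1 − 1·0 = 1, t = 0 − 1·1 = -1  (check: 471·1 + 304·(-1) = 167)
  q = 1: r = 137, s = 0 − 1·1 = -1, t = 1 − 1·(-1) = 2  (check: 471·(-1) + 304·2 = 137)
  q = 1: r = 30, s = 1 − 1·(-1) = 2, t = -1 − 1·2 = -3  (check: 471·2 + 304·(-3) = 30)
  q = 4: r = 17, s = -1 − 4·2 = -9, t = 2 − 4·(-3) = 14  (check: 471·(-9) + 304·14 = 17)
  q = 1: r = 13, s = 2 − 1·(-9) = 11, t = -3 − 1·14 = -17  (check: 471·11 + 304·(-17) = 13)
  q = 1: r = 4, s = -9 − 1·11 = -20, t = 14 − 1·(-17) = 31  (check: 471·(-20) + 304·31 = 4)
  q = 3: r = 1, s = 11 − 3·(-20) = 71, t = -17 − 3·31 = -110  (check: 471·71 + 304·(-110) = 1)
The row with r = 1 (the gcd) gives the Bezout coefficients s = 71, t = -110.
Result: 471 · (71) + 304 · (-110) = 1.

gcd(471, 304) = 1; s = 71, t = -110 (check: 471·71 + 304·(-110) = 1).


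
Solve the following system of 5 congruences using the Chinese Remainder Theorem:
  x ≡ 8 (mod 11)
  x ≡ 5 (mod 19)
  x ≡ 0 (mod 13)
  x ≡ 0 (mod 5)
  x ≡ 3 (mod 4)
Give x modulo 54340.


Product of moduli M = 11 · 19 · 13 · 5 · 4 = 54340.
Merge one congruence at a time:
  Start: x ≡ 8 (mod 11).
  Combine with x ≡ 5 (mod 19); new modulus lcm = 209.
    Write x = 8 + 11·t and substitute into x ≡ 5 (mod 19): 11·t ≡ 5 − 8 = -3 (mod 19).
    Reduce coefficients mod 19: 11·t ≡ 16 (mod 19).
    The inverse of 11 mod 19 is 7 (since 11·7 = 77 = 4·19 + 1), so t ≡ 7·16 = 112 ≡ 17 (mod 19).
    Then x = 8 + 11·17 = 195, valid modulo lcm(11, 19) = 209: x ≡ 195 (mod 209).
  Combine with x ≡ 0 (mod 13); new modulus lcm = 2717.
    Write x = 195 + 209·t and substitute into x ≡ 0 (mod 13): 209·t ≡ 0 − 195 = -195 (mod 13).
    Reduce coefficients mod 13: 1·t ≡ 0 (mod 13).
    So t ≡ 0 (mod 13).
    Then x = 195 + 209·0 = 195, valid modulo lcm(209, 13) = 2717: x ≡ 195 (mod 2717).
  Combine with x ≡ 0 (mod 5); new modulus lcm = 13585.
    Write x = 195 + 2717·t and substitute into x ≡ 0 (mod 5): 2717·t ≡ 0 − 195 = -195 (mod 5).
    Reduce coefficients mod 5: 2·t ≡ 0 (mod 5).
    The inverse of 2 mod 5 is 3 (since 2·3 = 6 = 1·5 + 1), so t ≡ 3·0 = 0 ≡ 0 (mod 5).
    Then x = 195 + 2717·0 = 195, valid modulo lcm(2717, 5) = 13585: x ≡ 195 (mod 13585).
  Combine with x ≡ 3 (mod 4); new modulus lcm = 54340.
    Write x = 195 + 13585·t and substitute into x ≡ 3 (mod 4): 13585·t ≡ 3 − 195 = -192 (mod 4).
    Reduce coefficients mod 4: 1·t ≡ 0 (mod 4).
    So t ≡ 0 (mod 4).
    Then x = 195 + 13585·0 = 195, valid modulo lcm(13585, 4) = 54340: x ≡ 195 (mod 54340).
Verify against each original: 195 mod 11 = 8, 195 mod 19 = 5, 195 mod 13 = 0, 195 mod 5 = 0, 195 mod 4 = 3.

x ≡ 195 (mod 54340).


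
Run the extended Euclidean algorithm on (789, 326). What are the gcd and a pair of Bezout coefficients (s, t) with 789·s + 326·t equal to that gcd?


Euclidean algorithm on (789, 326) — divide until remainder is 0:
  789 = 2 · 326 + 137
  326 = 2 · 137 + 52
  137 = 2 · 52 + 33
  52 = 1 · 33 + 19
  33 = 1 · 19 + 14
  19 = 1 · 14 + 5
  14 = 2 · 5 + 4
  5 = 1 · 4 + 1
  4 = 4 · 1 + 0
gcd(789, 326) = 1.
Track Bezout coefficients alongside the remainders: start with r₀ = 789 = a·1 + b·0 (s = 1, t = 0) and r₁ = 326 = a·0 + b·1 (s = 0, t = 1); each new remainder r_{k+1} = r_{k-1} − q_k·r_k inherits s_{k+1} = s_{k-1} − q_k·s_k, t_{k+1} = t_{k-1} − q_k·t_k, so r_k = a·s_k + b·t_k at every step:
  q = 2: r = 137, s = 1 − 2·0 = 1, t = 0 − 2·1 = -2  (check: 789·1 + 326·(-2) = 137)
  q = 2: r = 52, s = 0 − 2·1 = -2, t = 1 − 2·(-2) = 5  (check: 789·(-2) + 326·5 = 52)
  q = 2: r = 33, s = 1 − 2·(-2) = 5, t = -2 − 2·5 = -12  (check: 789·5 + 326·(-12) = 33)
  q = 1: r = 19, s = -2 − 1·5 = -7, t = 5 − 1·(-12) = 17  (check: 789·(-7) + 326·17 = 19)
  q = 1: r = 14, s = 5 − 1·(-7) = 12, t = -12 − 1·17 = -29  (check: 789·12 + 326·(-29) = 14)
  q = 1: r = 5, s = -7 − 1·12 = -19, t = 17 − 1·(-29) = 46  (check: 789·(-19) + 326·46 = 5)
  q = 2: r = 4, s = 12 − 2·(-19) = 50, t = -29 − 2·46 = -121  (check: 789·50 + 326·(-121) = 4)
  q = 1: r = 1, s = -19 − 1·50 = -69, t = 46 − 1·(-121) = 167  (check: 789·(-69) + 326·167 = 1)
The row with r = 1 (the gcd) gives the Bezout coefficients s = -69, t = 167.
Result: 789 · (-69) + 326 · (167) = 1.

gcd(789, 326) = 1; s = -69, t = 167 (check: 789·(-69) + 326·167 = 1).


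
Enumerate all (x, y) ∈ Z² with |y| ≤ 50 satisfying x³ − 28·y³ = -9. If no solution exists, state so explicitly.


The equation is x³ - 28y³ = -9. For fixed y, x³ = 28·y³ − 9, so a solution requires the RHS to be a perfect cube.
Strategy: iterate y from -50 to 50, compute RHS = 28·y³ − 9, and check whether it is a (positive or negative) perfect cube.
Check small values of y:
  y = 0: RHS = -9 is not a perfect cube.
  y = 1: RHS = 19 is not a perfect cube.
  y = -1: RHS = -37 is not a perfect cube.
  y = 2: RHS = 215 is not a perfect cube.
  y = -2: RHS = -233 is not a perfect cube.
  y = 3: RHS = 747 is not a perfect cube.
  y = -3: RHS = -765 is not a perfect cube.
Continuing the search up to |y| = 50 finds no solutions either.
No (x, y) in the scanned range satisfies the equation.

No integer solutions with |y| ≤ 50.


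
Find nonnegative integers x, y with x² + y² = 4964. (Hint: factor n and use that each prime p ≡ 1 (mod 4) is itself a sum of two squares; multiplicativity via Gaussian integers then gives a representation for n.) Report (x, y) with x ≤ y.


Step 1: Factor n = 4964 = 2^2 · 17 · 73.
Step 2: Check the mod-4 condition on each prime factor: 2 = 2 (special); 17 ≡ 1 (mod 4), exponent 1; 73 ≡ 1 (mod 4), exponent 1.
All primes ≡ 3 (mod 4) appear to even exponent (or don't appear), so by the two-squares theorem n IS expressible as a sum of two squares.
Step 3: Build a representation. Group n = k² · m with k = 2 and m = 17 · 73 = 1241 (a product of primes ≡ 1 (mod 4)); a representation of m scales to one of n via (k·x)² + (k·y)² = k²(x² + y²). Each prime p ≡ 1 (mod 4) is itself a sum of two squares; find a² by testing p − a² for a perfect square:
  17: 17 − 1² = 16 = 4² ⇒ 17 = 1² + 4².
  73: 73 − 1² = 72, 73 − 2² = 69, 73 − 3² = 64 = 8² ⇒ 73 = 3² + 8².
  Combine using the Brahmagupta–Fibonacci identity (a² + b²)(c² + d²) = (ac − bd)² + (ad + bc)² = (ac + bd)² + (ad − bc)²:
  17 · 73 = 1241: from (1² + 4²)(3² + 8²), take (1·3 − 4·8, 1·8 + 4·3) = (3 − 32, 8 + 12) = (-29, 20); dropping signs (only squares matter) gives (29, 20); check 29² + 20² = 841 + 400 = 1241 ✓.
  Scale by k = 2: (2·29, 2·20) = (58, 40).
Step 4: Order so x ≤ y and verify: 40² + 58² = 1600 + 3364 = 4964 = n. ✓

n = 4964 = 40² + 58² (one valid representation with x ≤ y).


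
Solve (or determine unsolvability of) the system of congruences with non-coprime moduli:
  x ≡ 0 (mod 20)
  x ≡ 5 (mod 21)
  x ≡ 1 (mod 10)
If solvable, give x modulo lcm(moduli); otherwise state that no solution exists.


Moduli 20, 21, 10 are not pairwise coprime, so CRT works modulo lcm(m_i) when all pairwise compatibility conditions hold.
Pairwise compatibility: gcd(m_i, m_j) must divide a_i - a_j for every pair.
Merge one congruence at a time:
  Start: x ≡ 0 (mod 20).
  Combine with x ≡ 5 (mod 21): gcd(20, 21) = 1; 5 - 0 = 5, which IS divisible by 1, so compatible.
    Write x = 0 + 20·t and substitute into x ≡ 5 (mod 21): 20·t ≡ 5 − 0 = 5 (mod 21).
    The inverse of 20 mod 21 is 20 (since 20·20 = 400 = 19·21 + 1), so t ≡ 20·5 = 100 ≡ 16 (mod 21).
    Then x = 0 + 20·16 = 320, valid modulo lcm(20, 21) = 420: x ≡ 320 (mod 420).
  Combine with x ≡ 1 (mod 10): gcd(420, 10) = 10, and 1 - 320 = -319 is NOT divisible by 10.
    ⇒ system is inconsistent (no integer solution).

No solution (the system is inconsistent).


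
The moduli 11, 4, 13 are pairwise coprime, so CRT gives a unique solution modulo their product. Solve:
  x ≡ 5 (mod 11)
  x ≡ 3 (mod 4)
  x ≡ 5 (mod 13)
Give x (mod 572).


Moduli 11, 4, 13 are pairwise coprime; by CRT there is a unique solution modulo M = 11 · 4 · 13 = 572.
Solve pairwise, accumulating the modulus:
  Start with x ≡ 5 (mod 11).
  Combine with x ≡ 3 (mod 4): since gcd(11, 4) = 1, we get a unique residue mod 44.
    Write x = 5 + 11·t and substitute into x ≡ 3 (mod 4): 11·t ≡ 3 − 5 = -2 (mod 4).
    Reduce coefficients mod 4: 3·t ≡ 2 (mod 4).
    The inverse of 3 mod 4 is 3 (since 3·3 = 9 = 2·4 + 1), so t ≡ 3·2 = 6 ≡ 2 (mod 4).
    Then x = 5 + 11·2 = 27, valid modulo lcm(11, 4) = 44: x ≡ 27 (mod 44).
  Combine with x ≡ 5 (mod 13): since gcd(44, 13) = 1, we get a unique residue mod 572.
    Write x = 27 + 44·t and substitute into x ≡ 5 (mod 13): 44·t ≡ 5 − 27 = -22 (mod 13).
    Reduce coefficients mod 13: 5·t ≡ 4 (mod 13).
    The inverse of 5 mod 13 is 8 (since 5·8 = 40 = 3·13 + 1), so t ≡ 8·4 = 32 ≡ 6 (mod 13).
    Then x = 27 + 44·6 = 291, valid modulo lcm(44, 13) = 572: x ≡ 291 (mod 572).
Verify: 291 mod 11 = 5 ✓, 291 mod 4 = 3 ✓, 291 mod 13 = 5 ✓.

x ≡ 291 (mod 572).


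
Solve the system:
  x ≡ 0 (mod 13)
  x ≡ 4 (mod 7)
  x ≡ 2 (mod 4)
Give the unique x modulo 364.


Moduli 13, 7, 4 are pairwise coprime; by CRT there is a unique solution modulo M = 13 · 7 · 4 = 364.
Solve pairwise, accumulating the modulus:
  Start with x ≡ 0 (mod 13).
  Combine with x ≡ 4 (mod 7): since gcd(13, 7) = 1, we get a unique residue mod 91.
    Write x = 0 + 13·t and substitute into x ≡ 4 (mod 7): 13·t ≡ 4 − 0 = 4 (mod 7).
    Reduce coefficients mod 7: 6·t ≡ 4 (mod 7).
    The inverse of 6 mod 7 is 6 (since 6·6 = 36 = 5·7 + 1), so t ≡ 6·4 = 24 ≡ 3 (mod 7).
    Then x = 0 + 13·3 = 39, valid modulo lcm(13, 7) = 91: x ≡ 39 (mod 91).
  Combine with x ≡ 2 (mod 4): since gcd(91, 4) = 1, we get a unique residue mod 364.
    Write x = 39 + 91·t and substitute into x ≡ 2 (mod 4): 91·t ≡ 2 − 39 = -37 (mod 4).
    Reduce coefficients mod 4: 3·t ≡ 3 (mod 4).
    The inverse of 3 mod 4 is 3 (since 3·3 = 9 = 2·4 + 1), so t ≡ 3·3 = 9 ≡ 1 (mod 4).
    Then x = 39 + 91·1 = 130, valid modulo lcm(91, 4) = 364: x ≡ 130 (mod 364).
Verify: 130 mod 13 = 0 ✓, 130 mod 7 = 4 ✓, 130 mod 4 = 2 ✓.

x ≡ 130 (mod 364).


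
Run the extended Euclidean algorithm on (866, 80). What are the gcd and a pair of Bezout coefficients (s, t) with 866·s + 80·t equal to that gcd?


Euclidean algorithm on (866, 80) — divide until remainder is 0:
  866 = 10 · 80 + 66
  80 = 1 · 66 + 14
  66 = 4 · 14 + 10
  14 = 1 · 10 + 4
  10 = 2 · 4 + 2
  4 = 2 · 2 + 0
gcd(866, 80) = 2.
Track Bezout coefficients alongside the remainders: start with r₀ = 866 = a·1 + b·0 (s = 1, t = 0) and r₁ = 80 = a·0 + b·1 (s = 0, t = 1); each new remainder r_{k+1} = r_{k-1} − q_k·r_k inherits s_{k+1} = s_{k-1} − q_k·s_k, t_{k+1} = t_{k-1} − q_k·t_k, so r_k = a·s_k + b·t_k at every step:
  q = 10: r = 66, s = 1 − 10·0 = 1, t = 0 − 10·1 = -10  (check: 866·1 + 80·(-10) = 66)
  q = 1: r = 14, s = 0 − 1·1 = -1, t = 1 − 1·(-10) = 11  (check: 866·(-1) + 80·11 = 14)
  q = 4: r = 10, s = 1 − 4·(-1) = 5, t = -10 − 4·11 = -54  (check: 866·5 + 80·(-54) = 10)
  q = 1: r = 4, s = -1 − 1·5 = -6, t = 11 − 1·(-54) = 65  (check: 866·(-6) + 80·65 = 4)
  q = 2: r = 2, s = 5 − 2·(-6) = 17, t = -54 − 2·65 = -184  (check: 866·17 + 80·(-184) = 2)
The row with r = 2 (the gcd) gives the Bezout coefficients s = 17, t = -184.
Result: 866 · (17) + 80 · (-184) = 2.

gcd(866, 80) = 2; s = 17, t = -184 (check: 866·17 + 80·(-184) = 2).


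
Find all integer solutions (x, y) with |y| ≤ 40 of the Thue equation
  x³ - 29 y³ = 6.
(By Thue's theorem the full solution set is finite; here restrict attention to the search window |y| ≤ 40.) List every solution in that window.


The equation is x³ - 29y³ = 6. For fixed y, x³ = 29·y³ + 6, so a solution requires the RHS to be a perfect cube.
Strategy: iterate y from -40 to 40, compute RHS = 29·y³ + 6, and check whether it is a (positive or negative) perfect cube.
Check small values of y:
  y = 0: RHS = 6 is not a perfect cube.
  y = 1: RHS = 35 is not a perfect cube.
  y = -1: RHS = -23 is not a perfect cube.
  y = 2: RHS = 238 is not a perfect cube.
  y = -2: RHS = -226 is not a perfect cube.
  y = 3: RHS = 789 is not a perfect cube.
  y = -3: RHS = -777 is not a perfect cube.
Continuing the search up to |y| = 40 finds no solutions either.
No (x, y) in the scanned range satisfies the equation.

No integer solutions with |y| ≤ 40.


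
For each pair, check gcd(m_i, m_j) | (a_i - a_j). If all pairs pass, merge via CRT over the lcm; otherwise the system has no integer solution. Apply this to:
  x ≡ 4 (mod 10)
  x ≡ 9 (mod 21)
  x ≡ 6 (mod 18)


Moduli 10, 21, 18 are not pairwise coprime, so CRT works modulo lcm(m_i) when all pairwise compatibility conditions hold.
Pairwise compatibility: gcd(m_i, m_j) must divide a_i - a_j for every pair.
Merge one congruence at a time:
  Start: x ≡ 4 (mod 10).
  Combine with x ≡ 9 (mod 21): gcd(10, 21) = 1; 9 - 4 = 5, which IS divisible by 1, so compatible.
    Write x = 4 + 10·t and substitute into x ≡ 9 (mod 21): 10·t ≡ 9 − 4 = 5 (mod 21).
    The inverse of 10 mod 21 is 19 (since 10·19 = 190 = 9·21 + 1), so t ≡ 19·5 = 95 ≡ 11 (mod 21).
    Then x = 4 + 10·11 = 114, valid modulo lcm(10, 21) = 210: x ≡ 114 (mod 210).
  Combine with x ≡ 6 (mod 18): gcd(210, 18) = 6; 6 - 114 = -108, which IS divisible by 6, so compatible.
    Write x = 114 + 210·t and substitute into x ≡ 6 (mod 18): 210·t ≡ 6 − 114 = -108 (mod 18).
    Divide the congruence (and modulus) by g = 6: 35·t ≡ -18 (mod 3).
    Reduce coefficients mod 3: 2·t ≡ 0 (mod 3).
    The inverse of 2 mod 3 is 2 (since 2·2 = 4 = 1·3 + 1), so t ≡ 2·0 = 0 ≡ 0 (mod 3).
    Then x = 114 + 210·0 = 114, valid modulo lcm(210, 18) = 630: x ≡ 114 (mod 630).
Verify: 114 mod 10 = 4, 114 mod 21 = 9, 114 mod 18 = 6.

x ≡ 114 (mod 630).


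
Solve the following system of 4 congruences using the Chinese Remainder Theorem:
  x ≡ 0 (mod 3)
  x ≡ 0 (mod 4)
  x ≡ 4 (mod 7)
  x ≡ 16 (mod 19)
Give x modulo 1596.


Product of moduli M = 3 · 4 · 7 · 19 = 1596.
Merge one congruence at a time:
  Start: x ≡ 0 (mod 3).
  Combine with x ≡ 0 (mod 4); new modulus lcm = 12.
    Write x = 0 + 3·t and substitute into x ≡ 0 (mod 4): 3·t ≡ 0 − 0 = 0 (mod 4).
    The inverse of 3 mod 4 is 3 (since 3·3 = 9 = 2·4 + 1), so t ≡ 3·0 = 0 ≡ 0 (mod 4).
    Then x = 0 + 3·0 = 0, valid modulo lcm(3, 4) = 12: x ≡ 0 (mod 12).
  Combine with x ≡ 4 (mod 7); new modulus lcm = 84.
    Write x = 0 + 12·t and substitute into x ≡ 4 (mod 7): 12·t ≡ 4 − 0 = 4 (mod 7).
    Reduce coefficients mod 7: 5·t ≡ 4 (mod 7).
    The inverse of 5 mod 7 is 3 (since 5·3 = 15 = 2·7 + 1), so t ≡ 3·4 = 12 ≡ 5 (mod 7).
    Then x = 0 + 12·5 = 60, valid modulo lcm(12, 7) = 84: x ≡ 60 (mod 84).
  Combine with x ≡ 16 (mod 19); new modulus lcm = 1596.
    Write x = 60 + 84·t and substitute into x ≡ 16 (mod 19): 84·t ≡ 16 − 60 = -44 (mod 19).
    Reduce coefficients mod 19: 8·t ≡ 13 (mod 19).
    The inverse of 8 mod 19 is 12 (since 8·12 = 96 = 5·19 + 1), so t ≡ 12·13 = 156 ≡ 4 (mod 19).
    Then x = 60 + 84·4 = 396, valid modulo lcm(84, 19) = 1596: x ≡ 396 (mod 1596).
Verify against each original: 396 mod 3 = 0, 396 mod 4 = 0, 396 mod 7 = 4, 396 mod 19 = 16.

x ≡ 396 (mod 1596).


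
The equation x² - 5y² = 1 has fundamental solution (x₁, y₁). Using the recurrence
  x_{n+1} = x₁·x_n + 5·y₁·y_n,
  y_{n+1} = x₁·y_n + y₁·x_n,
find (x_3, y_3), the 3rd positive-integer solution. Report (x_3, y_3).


Step 1: Find the fundamental solution (x₁, y₁) of x² - 5y² = 1.
  Expand √5 as a continued fraction. a₀ = ⌊√5⌋ = 2; iterate m_{k+1} = d_k·a_k − m_k, d_{k+1} = (5 − m_{k+1}²)/d_k, a_{k+1} = ⌊(a₀ + m_{k+1})/d_{k+1}⌋ (starting m₀ = 0, d₀ = 1), with convergents p_k = a_k·p_{k-1} + p_{k-2}, q_k = a_k·q_{k-1} + q_{k-2} (p₋₁ = 1, q₋₁ = 0):
  k = 0: a₀ = 2; p₀/q₀ = 2/1; p₀² − 5·q₀² = 4 − 5 = -1.
  k = 1: m = 2, d = 1, a = ⌊(2 + 2)/1⌋ = 4; p/q = (4·2 + 1)/(4·1 + 0) = 9/4; p² − 5·q² = 81 − 80 = 1.
  The first convergent with p² − 5·q² = 1 gives the fundamental solution (x₁, y₁) = (9, 4).
Step 2: Apply the recurrence (x_{n+1}, y_{n+1}) = (x₁x_n + 5y₁y_n, x₁y_n + y₁x_n) repeatedly.
  From (x_1, y_1) = (9, 4): x_2 = 9·9 + 5·4·4 = 161; y_2 = 9·4 + 4·9 = 72.
  From (x_2, y_2) = (161, 72): x_3 = 9·161 + 5·4·72 = 2889; y_3 = 9·72 + 4·161 = 1292.
Step 3: Verify x_3² - 5·y_3² = 8346321 - 8346320 = 1 (should be 1). ✓

(x_1, y_1) = (9, 4); (x_3, y_3) = (2889, 1292).


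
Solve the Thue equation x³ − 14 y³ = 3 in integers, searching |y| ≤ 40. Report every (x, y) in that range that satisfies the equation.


The equation is x³ - 14y³ = 3. For fixed y, x³ = 14·y³ + 3, so a solution requires the RHS to be a perfect cube.
Strategy: iterate y from -40 to 40, compute RHS = 14·y³ + 3, and check whether it is a (positive or negative) perfect cube.
Check small values of y:
  y = 0: RHS = 3 is not a perfect cube.
  y = 1: RHS = 17 is not a perfect cube.
  y = -1: RHS = -11 is not a perfect cube.
  y = 2: RHS = 115 is not a perfect cube.
  y = -2: RHS = -109 is not a perfect cube.
  y = 3: RHS = 381 is not a perfect cube.
  y = -3: RHS = -375 is not a perfect cube.
Continuing the search up to |y| = 40 finds no solutions either.
No (x, y) in the scanned range satisfies the equation.

No integer solutions with |y| ≤ 40.


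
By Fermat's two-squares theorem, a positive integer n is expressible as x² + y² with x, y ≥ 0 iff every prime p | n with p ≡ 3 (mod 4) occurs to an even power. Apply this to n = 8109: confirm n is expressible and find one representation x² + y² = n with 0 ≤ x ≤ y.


Step 1: Factor n = 8109 = 3^2 · 17 · 53.
Step 2: Check the mod-4 condition on each prime factor: 3 ≡ 3 (mod 4), exponent 2 (must be even); 17 ≡ 1 (mod 4), exponent 1; 53 ≡ 1 (mod 4), exponent 1.
All primes ≡ 3 (mod 4) appear to even exponent (or don't appear), so by the two-squares theorem n IS expressible as a sum of two squares.
Step 3: Build a representation. Group n = k² · m with k = 3 and m = 17 · 53 = 901 (a product of primes ≡ 1 (mod 4)); a representation of m scales to one of n via (k·x)² + (k·y)² = k²(x² + y²). Each prime p ≡ 1 (mod 4) is itself a sum of two squares; find a² by testing p − a² for a perfect square:
  17: 17 − 1² = 16 = 4² ⇒ 17 = 1² + 4².
  53: 53 − 1² = 52, 53 − 2² = 49 = 7² ⇒ 53 = 2² + 7².
  Combine using the Brahmagupta–Fibonacci identity (a² + b²)(c² + d²) = (ac − bd)² + (ad + bc)² = (ac + bd)² + (ad − bc)²:
  17 · 53 = 901: from (1² + 4²)(2² + 7²), take (1·2 − 4·7, 1·7 + 4·2) = (2 − 28, 7 + 8) = (-26, 15); dropping signs (only squares matter) gives (26, 15); check 26² + 15² = 676 + 225 = 901 ✓.
  Scale by k = 3: (3·26, 3·15) = (78, 45).
Step 4: Order so x ≤ y and verify: 45² + 78² = 2025 + 6084 = 8109 = n. ✓

n = 8109 = 45² + 78² (one valid representation with x ≤ y).


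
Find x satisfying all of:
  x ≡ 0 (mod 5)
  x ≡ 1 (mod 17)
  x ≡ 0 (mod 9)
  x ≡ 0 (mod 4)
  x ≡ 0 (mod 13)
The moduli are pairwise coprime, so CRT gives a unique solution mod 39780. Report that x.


Product of moduli M = 5 · 17 · 9 · 4 · 13 = 39780.
Merge one congruence at a time:
  Start: x ≡ 0 (mod 5).
  Combine with x ≡ 1 (mod 17); new modulus lcm = 85.
    Write x = 0 + 5·t and substitute into x ≡ 1 (mod 17): 5·t ≡ 1 − 0 = 1 (mod 17).
    The inverse of 5 mod 17 is 7 (since 5·7 = 35 = 2·17 + 1), so t ≡ 7·1 = 7 ≡ 7 (mod 17).
    Then x = 0 + 5·7 = 35, valid modulo lcm(5, 17) = 85: x ≡ 35 (mod 85).
  Combine with x ≡ 0 (mod 9); new modulus lcm = 765.
    Write x = 35 + 85·t and substitute into x ≡ 0 (mod 9): 85·t ≡ 0 − 35 = -35 (mod 9).
    Reduce coefficients mod 9: 4·t ≡ 1 (mod 9).
    The inverse of 4 mod 9 is 7 (since 4·7 = 28 = 3·9 + 1), so t ≡ 7·1 = 7 ≡ 7 (mod 9).
    Then x = 35 + 85·7 = 630, valid modulo lcm(85, 9) = 765: x ≡ 630 (mod 765).
  Combine with x ≡ 0 (mod 4); new modulus lcm = 3060.
    Write x = 630 + 765·t and substitute into x ≡ 0 (mod 4): 765·t ≡ 0 − 630 = -630 (mod 4).
    Reduce coefficients mod 4: 1·t ≡ 2 (mod 4).
    So t ≡ 2 (mod 4).
    Then x = 630 + 765·2 = 2160, valid modulo lcm(765, 4) = 3060: x ≡ 2160 (mod 3060).
  Combine with x ≡ 0 (mod 13); new modulus lcm = 39780.
    Write x = 2160 + 3060·t and substitute into x ≡ 0 (mod 13): 3060·t ≡ 0 − 2160 = -2160 (mod 13).
    Reduce coefficients mod 13: 5·t ≡ 11 (mod 13).
    The inverse of 5 mod 13 is 8 (since 5·8 = 40 = 3·13 + 1), so t ≡ 8·11 = 88 ≡ 10 (mod 13).
    Then x = 2160 + 3060·10 = 32760, valid modulo lcm(3060, 13) = 39780: x ≡ 32760 (mod 39780).
Verify against each original: 32760 mod 5 = 0, 32760 mod 17 = 1, 32760 mod 9 = 0, 32760 mod 4 = 0, 32760 mod 13 = 0.

x ≡ 32760 (mod 39780).


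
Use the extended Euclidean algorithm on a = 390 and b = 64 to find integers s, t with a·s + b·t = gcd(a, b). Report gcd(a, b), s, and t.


Euclidean algorithm on (390, 64) — divide until remainder is 0:
  390 = 6 · 64 + 6
  64 = 10 · 6 + 4
  6 = 1 · 4 + 2
  4 = 2 · 2 + 0
gcd(390, 64) = 2.
Track Bezout coefficients alongside the remainders: start with r₀ = 390 = a·1 + b·0 (s = 1, t = 0) and r₁ = 64 = a·0 + b·1 (s = 0, t = 1); each new remainder r_{k+1} = r_{k-1} − q_k·r_k inherits s_{k+1} = s_{k-1} − q_k·s_k, t_{k+1} = t_{k-1} − q_k·t_k, so r_k = a·s_k + b·t_k at every step:
  q = 6: r = 6, s = 1 − 6·0 = 1, t = 0 − 6·1 = -6  (check: 390·1 + 64·(-6) = 6)
  q = 10: r = 4, s = 0 − 10·1 = -10, t = 1 − 10·(-6) = 61  (check: 390·(-10) + 64·61 = 4)
  q = 1: r = 2, s = 1 − 1·(-10) = 11, t = -6 − 1·61 = -67  (check: 390·11 + 64·(-67) = 2)
The row with r = 2 (the gcd) gives the Bezout coefficients s = 11, t = -67.
Result: 390 · (11) + 64 · (-67) = 2.

gcd(390, 64) = 2; s = 11, t = -67 (check: 390·11 + 64·(-67) = 2).


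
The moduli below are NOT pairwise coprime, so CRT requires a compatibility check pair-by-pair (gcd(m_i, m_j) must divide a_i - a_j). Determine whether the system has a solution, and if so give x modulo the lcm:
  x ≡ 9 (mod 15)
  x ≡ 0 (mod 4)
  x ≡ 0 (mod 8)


Moduli 15, 4, 8 are not pairwise coprime, so CRT works modulo lcm(m_i) when all pairwise compatibility conditions hold.
Pairwise compatibility: gcd(m_i, m_j) must divide a_i - a_j for every pair.
Merge one congruence at a time:
  Start: x ≡ 9 (mod 15).
  Combine with x ≡ 0 (mod 4): gcd(15, 4) = 1; 0 - 9 = -9, which IS divisible by 1, so compatible.
    Write x = 9 + 15·t and substitute into x ≡ 0 (mod 4): 15·t ≡ 0 − 9 = -9 (mod 4).
    Reduce coefficients mod 4: 3·t ≡ 3 (mod 4).
    The inverse of 3 mod 4 is 3 (since 3·3 = 9 = 2·4 + 1), so t ≡ 3·3 = 9 ≡ 1 (mod 4).
    Then x = 9 + 15·1 = 24, valid modulo lcm(15, 4) = 60: x ≡ 24 (mod 60).
  Combine with x ≡ 0 (mod 8): gcd(60, 8) = 4; 0 - 24 = -24, which IS divisible by 4, so compatible.
    Write x = 24 + 60·t and substitute into x ≡ 0 (mod 8): 60·t ≡ 0 − 24 = -24 (mod 8).
    Divide the congruence (and modulus) by g = 4: 15·t ≡ -6 (mod 2).
    Reduce coefficients mod 2: 1·t ≡ 0 (mod 2).
    So t ≡ 0 (mod 2).
    Then x = 24 + 60·0 = 24, valid modulo lcm(60, 8) = 120: x ≡ 24 (mod 120).
Verify: 24 mod 15 = 9, 24 mod 4 = 0, 24 mod 8 = 0.

x ≡ 24 (mod 120).


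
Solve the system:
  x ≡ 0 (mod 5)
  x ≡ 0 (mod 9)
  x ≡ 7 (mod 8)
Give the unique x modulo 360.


Moduli 5, 9, 8 are pairwise coprime; by CRT there is a unique solution modulo M = 5 · 9 · 8 = 360.
Solve pairwise, accumulating the modulus:
  Start with x ≡ 0 (mod 5).
  Combine with x ≡ 0 (mod 9): since gcd(5, 9) = 1, we get a unique residue mod 45.
    Write x = 0 + 5·t and substitute into x ≡ 0 (mod 9): 5·t ≡ 0 − 0 = 0 (mod 9).
    The inverse of 5 mod 9 is 2 (since 5·2 = 10 = 1·9 + 1), so t ≡ 2·0 = 0 ≡ 0 (mod 9).
    Then x = 0 + 5·0 = 0, valid modulo lcm(5, 9) = 45: x ≡ 0 (mod 45).
  Combine with x ≡ 7 (mod 8): since gcd(45, 8) = 1, we get a unique residue mod 360.
    Write x = 0 + 45·t and substitute into x ≡ 7 (mod 8): 45·t ≡ 7 − 0 = 7 (mod 8).
    Reduce coefficients mod 8: 5·t ≡ 7 (mod 8).
    The inverse of 5 mod 8 is 5 (since 5·5 = 25 = 3·8 + 1), so t ≡ 5·7 = 35 ≡ 3 (mod 8).
    Then x = 0 + 45·3 = 135, valid modulo lcm(45, 8) = 360: x ≡ 135 (mod 360).
Verify: 135 mod 5 = 0 ✓, 135 mod 9 = 0 ✓, 135 mod 8 = 7 ✓.

x ≡ 135 (mod 360).


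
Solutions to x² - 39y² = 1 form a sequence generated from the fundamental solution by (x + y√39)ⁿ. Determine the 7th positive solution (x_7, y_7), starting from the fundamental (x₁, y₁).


Step 1: Find the fundamental solution (x₁, y₁) of x² - 39y² = 1.
  Expand √39 as a continued fraction. a₀ = ⌊√39⌋ = 6; iterate m_{k+1} = d_k·a_k − m_k, d_{k+1} = (39 − m_{k+1}²)/d_k, a_{k+1} = ⌊(a₀ + m_{k+1})/d_{k+1}⌋ (starting m₀ = 0, d₀ = 1), with convergents p_k = a_k·p_{k-1} + p_{k-2}, q_k = a_k·q_{k-1} + q_{k-2} (p₋₁ = 1, q₋₁ = 0):
  k = 0: a₀ = 6; p₀/q₀ = 6/1; p₀² − 39·q₀² = 36 − 39 = -3.
  k = 1: m = 6, d = 3, a = ⌊(6 + 6)/3⌋ = 4; p/q = (4·6 + 1)/(4·1 + 0) = 25/4; p² − 39·q² = 625 − 624 = 1.
  The first convergent with p² − 39·q² = 1 gives the fundamental solution (x₁, y₁) = (25, 4).
Step 2: Apply the recurrence (x_{n+1}, y_{n+1}) = (x₁x_n + 39y₁y_n, x₁y_n + y₁x_n) repeatedly.
  From (x_1, y_1) = (25, 4): x_2 = 25·25 + 39·4·4 = 1249; y_2 = 25·4 + 4·25 = 200.
  From (x_2, y_2) = (1249, 200): x_3 = 25·1249 + 39·4·200 = 62425; y_3 = 25·200 + 4·1249 = 9996.
  From (x_3, y_3) = (62425, 9996): x_4 = 25·62425 + 39·4·9996 = 3120001; y_4 = 25·9996 + 4·62425 = 499600.
  From (x_4, y_4) = (3120001, 499600): x_5 = 25·3120001 + 39·4·499600 = 155937625; y_5 = 25·499600 + 4·3120001 = 24970004.
  From (x_5, y_5) = (155937625, 24970004): x_6 = 25·155937625 + 39·4·24970004 = 7793761249; y_6 = 25·24970004 + 4·155937625 = 1248000600.
  From (x_6, y_6) = (7793761249, 1248000600): x_7 = 25·7793761249 + 39·4·1248000600 = 389532124825; y_7 = 25·1248000600 + 4·7793761249 = 62375059996.
Step 3: Verify x_7² - 39·y_7² = 151735276270679381280625 - 151735276270679381280624 = 1 (should be 1). ✓

(x_1, y_1) = (25, 4); (x_7, y_7) = (389532124825, 62375059996).


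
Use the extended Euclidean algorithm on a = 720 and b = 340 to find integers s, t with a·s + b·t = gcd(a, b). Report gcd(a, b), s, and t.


Euclidean algorithm on (720, 340) — divide until remainder is 0:
  720 = 2 · 340 + 40
  340 = 8 · 40 + 20
  40 = 2 · 20 + 0
gcd(720, 340) = 20.
Track Bezout coefficients alongside the remainders: start with r₀ = 720 = a·1 + b·0 (s = 1, t = 0) and r₁ = 340 = a·0 + b·1 (s = 0, t = 1); each new remainder r_{k+1} = r_{k-1} − q_k·r_k inherits s_{k+1} = s_{k-1} − q_k·s_k, t_{k+1} = t_{k-1} − q_k·t_k, so r_k = a·s_k + b·t_k at every step:
  q = 2: r = 40, s = 1 − 2·0 = 1, t = 0 − 2·1 = -2  (check: 720·1 + 340·(-2) = 40)
  q = 8: r = 20, s = 0 − 8·1 = -8, t = 1 − 8·(-2) = 17  (check: 720·(-8) + 340·17 = 20)
The row with r = 20 (the gcd) gives the Bezout coefficients s = -8, t = 17.
Result: 720 · (-8) + 340 · (17) = 20.

gcd(720, 340) = 20; s = -8, t = 17 (check: 720·(-8) + 340·17 = 20).


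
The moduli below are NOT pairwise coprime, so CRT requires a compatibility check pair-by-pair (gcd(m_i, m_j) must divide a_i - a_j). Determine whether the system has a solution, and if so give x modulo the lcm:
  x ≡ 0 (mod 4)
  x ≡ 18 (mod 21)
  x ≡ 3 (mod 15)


Moduli 4, 21, 15 are not pairwise coprime, so CRT works modulo lcm(m_i) when all pairwise compatibility conditions hold.
Pairwise compatibility: gcd(m_i, m_j) must divide a_i - a_j for every pair.
Merge one congruence at a time:
  Start: x ≡ 0 (mod 4).
  Combine with x ≡ 18 (mod 21): gcd(4, 21) = 1; 18 - 0 = 18, which IS divisible by 1, so compatible.
    Write x = 0 + 4·t and substitute into x ≡ 18 (mod 21): 4·t ≡ 18 − 0 = 18 (mod 21).
    The inverse of 4 mod 21 is 16 (since 4·16 = 64 = 3·21 + 1), so t ≡ 16·18 = 288 ≡ 15 (mod 21).
    Then x = 0 + 4·15 = 60, valid modulo lcm(4, 21) = 84: x ≡ 60 (mod 84).
  Combine with x ≡ 3 (mod 15): gcd(84, 15) = 3; 3 - 60 = -57, which IS divisible by 3, so compatible.
    Write x = 60 + 84·t and substitute into x ≡ 3 (mod 15): 84·t ≡ 3 − 60 = -57 (mod 15).
    Divide the congruence (and modulus) by g = 3: 28·t ≡ -19 (mod 5).
    Reduce coefficients mod 5: 3·t ≡ 1 (mod 5).
    The inverse of 3 mod 5 is 2 (since 3·2 = 6 = 1·5 + 1), so t ≡ 2·1 = 2 ≡ 2 (mod 5).
    Then x = 60 + 84·2 = 228, valid modulo lcm(84, 15) = 420: x ≡ 228 (mod 420).
Verify: 228 mod 4 = 0, 228 mod 21 = 18, 228 mod 15 = 3.

x ≡ 228 (mod 420).


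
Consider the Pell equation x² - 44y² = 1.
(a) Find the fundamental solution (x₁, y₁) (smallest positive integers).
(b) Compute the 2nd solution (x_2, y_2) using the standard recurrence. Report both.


Step 1: Find the fundamental solution (x₁, y₁) of x² - 44y² = 1.
  Expand √44 as a continued fraction. a₀ = ⌊√44⌋ = 6; iterate m_{k+1} = d_k·a_k − m_k, d_{k+1} = (44 − m_{k+1}²)/d_k, a_{k+1} = ⌊(a₀ + m_{k+1})/d_{k+1}⌋ (starting m₀ = 0, d₀ = 1), with convergents p_k = a_k·p_{k-1} + p_{k-2}, q_k = a_k·q_{k-1} + q_{k-2} (p₋₁ = 1, q₋₁ = 0):
  k = 0: a₀ = 6; p₀/q₀ = 6/1; p₀² − 44·q₀² = 36 − 44 = -8.
  k = 1: m = 6, d = 8, a = ⌊(6 + 6)/8⌋ = 1; p/q = (1·6 + 1)/(1·1 + 0) = 7/1; p² − 44·q² = 49 − 44 = 5.
  k = 2: m = 2, d = 5, a = ⌊(6 + 2)/5⌋ = 1; p/q = (1·7 + 6)/(1·1 + 1) = 13/2; p² − 44·q² = 169 − 176 = -7.
  k = 3: m = 3, d = 7, a = ⌊(6 + 3)/7⌋ = 1; p/q = (1·13 + 7)/(1·2 + 1) = 20/3; p² − 44·q² = 400 − 396 = 4.
  k = 4: m = 4, d = 4, a = ⌊(6 + 4)/4⌋ = 2; p/q = (2·20 + 13)/(2·3 + 2) = 53/8; p² − 44·q² = 2809 − 2816 = -7.
  k = 5: m = 4, d = 7, a = ⌊(6 + 4)/7⌋ = 1; p/q = (1·53 + 20)/(1·8 + 3) = 73/11; p² − 44·q² = 5329 − 5324 = 5.
  k = 6: m = 3, d = 5, a = ⌊(6 + 3)/5⌋ = 1; p/q = (1·73 + 53)/(1·11 + 8) = 126/19; p² − 44·q² = 15876 − 15884 = -8.
  k = 7: m = 2, d = 8, a = ⌊(6 + 2)/8⌋ = 1; p/q = (1·126 + 73)/(1·19 + 11) = 199/30; p² − 44·q² = 39601 − 39600 = 1.
  The first convergent with p² − 44·q² = 1 gives the fundamental solution (x₁, y₁) = (199, 30).
Step 2: Apply the recurrence (x_{n+1}, y_{n+1}) = (x₁x_n + 44y₁y_n, x₁y_n + y₁x_n) repeatedly.
  From (x_1, y_1) = (199, 30): x_2 = 199·199 + 44·30·30 = 79201; y_2 = 199·30 + 30·199 = 11940.
Step 3: Verify x_2² - 44·y_2² = 6272798401 - 6272798400 = 1 (should be 1). ✓

(x_1, y_1) = (199, 30); (x_2, y_2) = (79201, 11940).


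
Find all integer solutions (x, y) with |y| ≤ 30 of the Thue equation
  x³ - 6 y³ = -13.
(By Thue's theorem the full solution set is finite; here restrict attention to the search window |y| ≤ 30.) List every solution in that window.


The equation is x³ - 6y³ = -13. For fixed y, x³ = 6·y³ − 13, so a solution requires the RHS to be a perfect cube.
Strategy: iterate y from -30 to 30, compute RHS = 6·y³ − 13, and check whether it is a (positive or negative) perfect cube.
Check small values of y:
  y = 0: RHS = -13 is not a perfect cube.
  y = 1: RHS = -7 is not a perfect cube.
  y = -1: RHS = -19 is not a perfect cube.
  y = 2: RHS = 35 is not a perfect cube.
  y = -2: RHS = -61 is not a perfect cube.
  y = 3: RHS = 149 is not a perfect cube.
  y = -3: RHS = -175 is not a perfect cube.
Continuing the search up to |y| = 30 finds no solutions either.
No (x, y) in the scanned range satisfies the equation.

No integer solutions with |y| ≤ 30.


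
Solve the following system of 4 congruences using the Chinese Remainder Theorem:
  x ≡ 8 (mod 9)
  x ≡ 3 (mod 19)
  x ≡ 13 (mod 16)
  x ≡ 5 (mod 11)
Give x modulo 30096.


Product of moduli M = 9 · 19 · 16 · 11 = 30096.
Merge one congruence at a time:
  Start: x ≡ 8 (mod 9).
  Combine with x ≡ 3 (mod 19); new modulus lcm = 171.
    Write x = 8 + 9·t and substitute into x ≡ 3 (mod 19): 9·t ≡ 3 − 8 = -5 (mod 19).
    Reduce coefficients mod 19: 9·t ≡ 14 (mod 19).
    The inverse of 9 mod 19 is 17 (since 9·17 = 153 = 8·19 + 1), so t ≡ 17·14 = 238 ≡ 10 (mod 19).
    Then x = 8 + 9·10 = 98, valid modulo lcm(9, 19) = 171: x ≡ 98 (mod 171).
  Combine with x ≡ 13 (mod 16); new modulus lcm = 2736.
    Write x = 98 + 171·t and substitute into x ≡ 13 (mod 16): 171·t ≡ 13 − 98 = -85 (mod 16).
    Reduce coefficients mod 16: 11·t ≡ 11 (mod 16).
    The inverse of 11 mod 16 is 3 (since 11·3 = 33 = 2·16 + 1), so t ≡ 3·11 = 33 ≡ 1 (mod 16).
    Then x = 98 + 171·1 = 269, valid modulo lcm(171, 16) = 2736: x ≡ 269 (mod 2736).
  Combine with x ≡ 5 (mod 11); new modulus lcm = 30096.
    Write x = 269 + 2736·t and substitute into x ≡ 5 (mod 11): 2736·t ≡ 5 − 269 = -264 (mod 11).
    Reduce coefficients mod 11: 8·t ≡ 0 (mod 11).
    The inverse of 8 mod 11 is 7 (since 8·7 = 56 = 5·11 + 1), so t ≡ 7·0 = 0 ≡ 0 (mod 11).
    Then x = 269 + 2736·0 = 269, valid modulo lcm(2736, 11) = 30096: x ≡ 269 (mod 30096).
Verify against each original: 269 mod 9 = 8, 269 mod 19 = 3, 269 mod 16 = 13, 269 mod 11 = 5.

x ≡ 269 (mod 30096).


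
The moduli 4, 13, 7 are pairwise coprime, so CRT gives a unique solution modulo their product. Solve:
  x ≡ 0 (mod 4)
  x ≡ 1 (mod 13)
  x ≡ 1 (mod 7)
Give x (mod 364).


Moduli 4, 13, 7 are pairwise coprime; by CRT there is a unique solution modulo M = 4 · 13 · 7 = 364.
Solve pairwise, accumulating the modulus:
  Start with x ≡ 0 (mod 4).
  Combine with x ≡ 1 (mod 13): since gcd(4, 13) = 1, we get a unique residue mod 52.
    Write x = 0 + 4·t and substitute into x ≡ 1 (mod 13): 4·t ≡ 1 − 0 = 1 (mod 13).
    The inverse of 4 mod 13 is 10 (since 4·10 = 40 = 3·13 + 1), so t ≡ 10·1 = 10 ≡ 10 (mod 13).
    Then x = 0 + 4·10 = 40, valid modulo lcm(4, 13) = 52: x ≡ 40 (mod 52).
  Combine with x ≡ 1 (mod 7): since gcd(52, 7) = 1, we get a unique residue mod 364.
    Write x = 40 + 52·t and substitute into x ≡ 1 (mod 7): 52·t ≡ 1 − 40 = -39 (mod 7).
    Reduce coefficients mod 7: 3·t ≡ 3 (mod 7).
    The inverse of 3 mod 7 is 5 (since 3·5 = 15 = 2·7 + 1), so t ≡ 5·3 = 15 ≡ 1 (mod 7).
    Then x = 40 + 52·1 = 92, valid modulo lcm(52, 7) = 364: x ≡ 92 (mod 364).
Verify: 92 mod 4 = 0 ✓, 92 mod 13 = 1 ✓, 92 mod 7 = 1 ✓.

x ≡ 92 (mod 364).


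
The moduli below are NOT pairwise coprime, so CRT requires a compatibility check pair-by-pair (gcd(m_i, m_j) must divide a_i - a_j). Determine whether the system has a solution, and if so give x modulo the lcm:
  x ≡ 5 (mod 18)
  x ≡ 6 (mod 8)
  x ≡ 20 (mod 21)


Moduli 18, 8, 21 are not pairwise coprime, so CRT works modulo lcm(m_i) when all pairwise compatibility conditions hold.
Pairwise compatibility: gcd(m_i, m_j) must divide a_i - a_j for every pair.
Merge one congruence at a time:
  Start: x ≡ 5 (mod 18).
  Combine with x ≡ 6 (mod 8): gcd(18, 8) = 2, and 6 - 5 = 1 is NOT divisible by 2.
    ⇒ system is inconsistent (no integer solution).

No solution (the system is inconsistent).


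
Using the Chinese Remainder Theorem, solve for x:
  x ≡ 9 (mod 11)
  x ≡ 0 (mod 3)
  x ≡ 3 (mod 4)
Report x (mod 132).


Moduli 11, 3, 4 are pairwise coprime; by CRT there is a unique solution modulo M = 11 · 3 · 4 = 132.
Solve pairwise, accumulating the modulus:
  Start with x ≡ 9 (mod 11).
  Combine with x ≡ 0 (mod 3): since gcd(11, 3) = 1, we get a unique residue mod 33.
    Write x = 9 + 11·t and substitute into x ≡ 0 (mod 3): 11·t ≡ 0 − 9 = -9 (mod 3).
    Reduce coefficients mod 3: 2·t ≡ 0 (mod 3).
    The inverse of 2 mod 3 is 2 (since 2·2 = 4 = 1·3 + 1), so t ≡ 2·0 = 0 ≡ 0 (mod 3).
    Then x = 9 + 11·0 = 9, valid modulo lcm(11, 3) = 33: x ≡ 9 (mod 33).
  Combine with x ≡ 3 (mod 4): since gcd(33, 4) = 1, we get a unique residue mod 132.
    Write x = 9 + 33·t and substitute into x ≡ 3 (mod 4): 33·t ≡ 3 − 9 = -6 (mod 4).
    Reduce coefficients mod 4: 1·t ≡ 2 (mod 4).
    So t ≡ 2 (mod 4).
    Then x = 9 + 33·2 = 75, valid modulo lcm(33, 4) = 132: x ≡ 75 (mod 132).
Verify: 75 mod 11 = 9 ✓, 75 mod 3 = 0 ✓, 75 mod 4 = 3 ✓.

x ≡ 75 (mod 132).


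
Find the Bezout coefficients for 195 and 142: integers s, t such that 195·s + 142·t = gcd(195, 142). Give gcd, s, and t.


Euclidean algorithm on (195, 142) — divide until remainder is 0:
  195 = 1 · 142 + 53
  142 = 2 · 53 + 36
  53 = 1 · 36 + 17
  36 = 2 · 17 + 2
  17 = 8 · 2 + 1
  2 = 2 · 1 + 0
gcd(195, 142) = 1.
Track Bezout coefficients alongside the remainders: start with r₀ = 195 = a·1 + b·0 (s = 1, t = 0) and r₁ = 142 = a·0 + b·1 (s = 0, t = 1); each new remainder r_{k+1} = r_{k-1} − q_k·r_k inherits s_{k+1} = s_{k-1} − q_k·s_k, t_{k+1} = t_{k-1} − q_k·t_k, so r_k = a·s_k + b·t_k at every step:
  q = 1: r = 53, s = 1 − 1·0 = 1, t = 0 − 1·1 = -1  (check: 195·1 + 142·(-1) = 53)
  q = 2: r = 36, s = 0 − 2·1 = -2, t = 1 − 2·(-1) = 3  (check: 195·(-2) + 142·3 = 36)
  q = 1: r = 17, s = 1 − 1·(-2) = 3, t = -1 − 1·3 = -4  (check: 195·3 + 142·(-4) = 17)
  q = 2: r = 2, s = -2 − 2·3 = -8, t = 3 − 2·(-4) = 11  (check: 195·(-8) + 142·11 = 2)
  q = 8: r = 1, s = 3 − 8·(-8) = 67, t = -4 − 8·11 = -92  (check: 195·67 + 142·(-92) = 1)
The row with r = 1 (the gcd) gives the Bezout coefficients s = 67, t = -92.
Result: 195 · (67) + 142 · (-92) = 1.

gcd(195, 142) = 1; s = 67, t = -92 (check: 195·67 + 142·(-92) = 1).


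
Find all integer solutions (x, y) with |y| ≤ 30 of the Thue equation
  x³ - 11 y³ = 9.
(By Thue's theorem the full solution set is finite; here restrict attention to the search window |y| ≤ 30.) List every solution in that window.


The equation is x³ - 11y³ = 9. For fixed y, x³ = 11·y³ + 9, so a solution requires the RHS to be a perfect cube.
Strategy: iterate y from -30 to 30, compute RHS = 11·y³ + 9, and check whether it is a (positive or negative) perfect cube.
Check small values of y:
  y = 0: RHS = 9 is not a perfect cube.
  y = 1: RHS = 20 is not a perfect cube.
  y = -1: RHS = -2 is not a perfect cube.
  y = 2: RHS = 97 is not a perfect cube.
  y = -2: RHS = -79 is not a perfect cube.
  y = 3: RHS = 306 is not a perfect cube.
  y = -3: RHS = -288 is not a perfect cube.
Continuing the search up to |y| = 30 finds no solutions either.
No (x, y) in the scanned range satisfies the equation.

No integer solutions with |y| ≤ 30.


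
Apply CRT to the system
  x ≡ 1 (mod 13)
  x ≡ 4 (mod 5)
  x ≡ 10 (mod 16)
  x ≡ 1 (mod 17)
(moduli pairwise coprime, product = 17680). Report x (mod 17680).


Product of moduli M = 13 · 5 · 16 · 17 = 17680.
Merge one congruence at a time:
  Start: x ≡ 1 (mod 13).
  Combine with x ≡ 4 (mod 5); new modulus lcm = 65.
    Write x = 1 + 13·t and substitute into x ≡ 4 (mod 5): 13·t ≡ 4 − 1 = 3 (mod 5).
    Reduce coefficients mod 5: 3·t ≡ 3 (mod 5).
    The inverse of 3 mod 5 is 2 (since 3·2 = 6 = 1·5 + 1), so t ≡ 2·3 = 6 ≡ 1 (mod 5).
    Then x = 1 + 13·1 = 14, valid modulo lcm(13, 5) = 65: x ≡ 14 (mod 65).
  Combine with x ≡ 10 (mod 16); new modulus lcm = 1040.
    Write x = 14 + 65·t and substitute into x ≡ 10 (mod 16): 65·t ≡ 10 − 14 = -4 (mod 16).
    Reduce coefficients mod 16: 1·t ≡ 12 (mod 16).
    So t ≡ 12 (mod 16).
    Then x = 14 + 65·12 = 794, valid modulo lcm(65, 16) = 1040: x ≡ 794 (mod 1040).
  Combine with x ≡ 1 (mod 17); new modulus lcm = 17680.
    Write x = 794 + 1040·t and substitute into x ≡ 1 (mod 17): 1040·t ≡ 1 − 794 = -793 (mod 17).
    Reduce coefficients mod 17: 3·t ≡ 6 (mod 17).
    The inverse of 3 mod 17 is 6 (since 3·6 = 18 = 1·17 + 1), so t ≡ 6·6 = 36 ≡ 2 (mod 17).
    Then x = 794 + 1040·2 = 2874, valid modulo lcm(1040, 17) = 17680: x ≡ 2874 (mod 17680).
Verify against each original: 2874 mod 13 = 1, 2874 mod 5 = 4, 2874 mod 16 = 10, 2874 mod 17 = 1.

x ≡ 2874 (mod 17680).
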